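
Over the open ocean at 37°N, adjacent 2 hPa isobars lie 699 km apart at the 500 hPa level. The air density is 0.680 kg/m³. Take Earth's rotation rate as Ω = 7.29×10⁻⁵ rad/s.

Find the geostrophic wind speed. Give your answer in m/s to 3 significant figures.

4.80 m/s

Coriolis parameter at 37°N:
f = 2Ω sin φ = 2 × 7.29×10⁻⁵ × sin 37° = 8.77×10⁻⁵ s⁻¹
Pressure gradient: |∂P/∂n| = 200 Pa / 699000 m = 2.86×10⁻⁴ Pa/m
Geostrophic balance (pressure-gradient force = Coriolis force):
V_g = (1/(fρ)) |∂P/∂n| = 2.86×10⁻⁴ / (8.77×10⁻⁵ × 0.680) = 4.80 m/s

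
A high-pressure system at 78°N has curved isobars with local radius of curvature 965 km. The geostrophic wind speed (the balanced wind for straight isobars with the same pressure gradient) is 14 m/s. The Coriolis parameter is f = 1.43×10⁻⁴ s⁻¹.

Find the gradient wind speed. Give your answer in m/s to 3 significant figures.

Around a high, pressure-gradient force acts outward with centrifugal, so Coriolis balances both:
fV = (1/ρ)|∂P/∂n| + V²/R  →  V² − fR·V + fR·V_g = 0
With fR = 1.43×10⁻⁴ × 965×10³ m = 138 m/s:
V = [fR − √((fR)² − 4 fR V_g)]/2 = [138 − √(138² − 4×138×14)]/2 = 15.8 m/s
Supergeostrophic (V > V_g = 14 m/s), as expected around a high.

15.8 m/s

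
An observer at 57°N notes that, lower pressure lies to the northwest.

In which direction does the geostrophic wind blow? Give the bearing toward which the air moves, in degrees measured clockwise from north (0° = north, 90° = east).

045°

The pressure-gradient force points toward the northwest (bearing 315°).
Geostrophic balance: in the Northern Hemisphere the Coriolis force deflects motion to the right, so the geostrophic wind blows 90° to the right of the pressure-gradient force (low pressure on the left).
Rotating 315° by 90° clockwise gives 045° — the wind blows toward the northeast.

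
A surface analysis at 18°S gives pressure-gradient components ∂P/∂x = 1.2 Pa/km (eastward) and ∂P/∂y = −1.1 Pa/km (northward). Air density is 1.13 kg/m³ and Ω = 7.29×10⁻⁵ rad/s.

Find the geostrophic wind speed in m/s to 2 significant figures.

Coriolis parameter at 18°S:
f = 2Ω sin φ = 2 × 7.29×10⁻⁵ × sin 18° = 4.51×10⁻⁵ s⁻¹
In the Southern Hemisphere f is negative: f = −4.51×10⁻⁵ s⁻¹.
Component geostrophic relations (x east, y north):
u_g = −(1/(fρ)) ∂P/∂y,  v_g = (1/(fρ)) ∂P/∂x
u_g = −(−1.1×10⁻³)/(−4.51×10⁻⁵ × 1.13) = −21.6 m/s;  v_g = (1.2×10⁻³)/(−4.51×10⁻⁵ × 1.13) = −23.6 m/s
|V_g| = √(u_g² + v_g²) = 32.0 m/s

32 m/s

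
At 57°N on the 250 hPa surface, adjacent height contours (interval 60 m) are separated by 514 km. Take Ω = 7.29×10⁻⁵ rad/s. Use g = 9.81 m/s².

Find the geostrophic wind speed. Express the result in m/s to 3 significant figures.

9.37 m/s

Coriolis parameter at 57°N:
f = 2Ω sin φ = 2 × 7.29×10⁻⁵ × sin 57° = 1.22×10⁻⁴ s⁻¹
Height gradient: |∂Z/∂n| = 60 m / 514000 m = 1.17×10⁻⁴
On a pressure surface, geostrophic balance gives V_g = (g/f)|∂Z/∂n|:
V_g = 9.81 × 1.17×10⁻⁴ / 1.22×10⁻⁴ = 9.37 m/s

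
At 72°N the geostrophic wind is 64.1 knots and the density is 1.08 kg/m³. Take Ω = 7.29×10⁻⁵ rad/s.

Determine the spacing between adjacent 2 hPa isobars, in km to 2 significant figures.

Coriolis parameter at 72°N:
f = 2Ω sin φ = 2 × 7.29×10⁻⁵ × sin 72° = 1.39×10⁻⁴ s⁻¹
Wind speed in SI: 64.1 knots = 33.0 m/s
Geostrophic balance rearranged: |∂P/∂n| = f ρ V_g
|∂P/∂n| = 1.39×10⁻⁴ × 1.08 × 33.0 = 4.94×10⁻³ Pa/m
Isobar spacing: Δn = ΔP/|∂P/∂n| = 200 Pa / 4.94×10⁻³ Pa/m = 40499 m ≈ 40 km

40 km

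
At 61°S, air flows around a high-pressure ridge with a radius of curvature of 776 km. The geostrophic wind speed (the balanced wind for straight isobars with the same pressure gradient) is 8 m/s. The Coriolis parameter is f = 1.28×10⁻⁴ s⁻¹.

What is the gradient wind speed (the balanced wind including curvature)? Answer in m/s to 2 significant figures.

8.8 m/s

Around a high, pressure-gradient force acts outward with centrifugal, so Coriolis balances both:
fV = (1/ρ)|∂P/∂n| + V²/R  →  V² − fR·V + fR·V_g = 0
With fR = 1.28×10⁻⁴ × 776×10³ m = 99.3 m/s:
V = [fR − √((fR)² − 4 fR V_g)]/2 = [99.3 − √(99.3² − 4×99.3×8)]/2 = 8.78 m/s
Supergeostrophic (V > V_g = 8 m/s), as expected around a high.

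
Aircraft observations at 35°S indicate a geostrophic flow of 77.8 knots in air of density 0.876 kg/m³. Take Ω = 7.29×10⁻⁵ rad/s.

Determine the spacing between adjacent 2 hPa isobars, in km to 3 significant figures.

Coriolis parameter at 35°S:
f = 2Ω sin φ = 2 × 7.29×10⁻⁵ × sin 35° = 8.36×10⁻⁵ s⁻¹
Wind speed in SI: 77.8 knots = 40.0 m/s
Geostrophic balance rearranged: |∂P/∂n| = f ρ V_g
|∂P/∂n| = 8.36×10⁻⁵ × 0.876 × 40.0 = 2.93×10⁻³ Pa/m
Isobar spacing: Δn = ΔP/|∂P/∂n| = 200 Pa / 2.93×10⁻³ Pa/m = 68212 m ≈ 68.2 km

68.2 km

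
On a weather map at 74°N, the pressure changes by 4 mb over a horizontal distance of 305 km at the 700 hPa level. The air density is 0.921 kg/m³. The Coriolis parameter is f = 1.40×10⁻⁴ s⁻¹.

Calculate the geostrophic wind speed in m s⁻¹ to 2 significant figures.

Pressure gradient: |∂P/∂n| = 400 Pa / 305000 m = 1.31×10⁻³ Pa/m
Geostrophic balance (pressure-gradient force = Coriolis force):
V_g = (1/(fρ)) |∂P/∂n| = 1.31×10⁻³ / (1.40×10⁻⁴ × 0.921) = 10.2 m/s

10 m s⁻¹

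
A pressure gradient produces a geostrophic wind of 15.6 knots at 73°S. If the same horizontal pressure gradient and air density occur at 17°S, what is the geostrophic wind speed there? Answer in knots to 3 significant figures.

51.0 knots

With the same pressure gradient and density, V_g ∝ 1/f ∝ 1/sin φ.
V₂ = V₁ · sin φ₁ / sin φ₂ = 15.6 × sin 73° / sin 17°
V₂ = 15.6 × 0.9563/0.2924 = 51.0 knots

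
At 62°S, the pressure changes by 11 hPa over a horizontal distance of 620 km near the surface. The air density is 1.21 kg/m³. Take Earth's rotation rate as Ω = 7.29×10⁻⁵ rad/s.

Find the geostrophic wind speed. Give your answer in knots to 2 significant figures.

22 knots

Coriolis parameter at 62°S:
f = 2Ω sin φ = 2 × 7.29×10⁻⁵ × sin 62° = 1.29×10⁻⁴ s⁻¹
Pressure gradient: |∂P/∂n| = 1100 Pa / 620000 m = 1.77×10⁻³ Pa/m
Geostrophic balance (pressure-gradient force = Coriolis force):
V_g = (1/(fρ)) |∂P/∂n| = 1.77×10⁻³ / (1.29×10⁻⁴ × 1.21) = 11.4 m/s
Converting: 11.4 m/s × 1.944 = 22 knots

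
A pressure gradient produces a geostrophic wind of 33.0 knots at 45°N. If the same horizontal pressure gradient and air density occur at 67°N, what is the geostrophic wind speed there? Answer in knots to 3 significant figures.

With the same pressure gradient and density, V_g ∝ 1/f ∝ 1/sin φ.
V₂ = V₁ · sin φ₁ / sin φ₂ = 33.0 × sin 45° / sin 67°
V₂ = 33.0 × 0.7071/0.9205 = 25.3 knots

25.3 knots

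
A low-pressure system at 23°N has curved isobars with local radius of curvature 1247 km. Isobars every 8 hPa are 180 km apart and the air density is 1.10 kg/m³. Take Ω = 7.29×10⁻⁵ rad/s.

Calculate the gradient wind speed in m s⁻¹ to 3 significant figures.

Coriolis parameter at 23°N:
f = 2Ω sin φ = 2 × 7.29×10⁻⁵ × sin 23° = 5.70×10⁻⁵ s⁻¹
Pressure gradient: |∂P/∂n| = 800 Pa / 180000 m = 4.44×10⁻³ Pa/m
Geostrophic speed: V_g = |∂P/∂n|/(fρ) = 4.44×10⁻³/(5.70×10⁻⁵ × 1.10) = 70.9 m/s
Around a low, centrifugal force acts outward with Coriolis, so pressure-gradient force balances both:
(1/ρ)|∂P/∂n| = fV + V²/R  →  V² + fR·V − fR·V_g = 0
With fR = 5.70×10⁻⁵ × 1247×10³ m = 71.0 m/s:
V = [−fR + √((fR)² + 4 fR V_g)]/2 = [−71.0 + √(71.0² + 4×71.0×70.9)]/2 = 43.9 m/s
Subgeostrophic (V < V_g = 70.9 m/s), as expected around a low.

43.9 m s⁻¹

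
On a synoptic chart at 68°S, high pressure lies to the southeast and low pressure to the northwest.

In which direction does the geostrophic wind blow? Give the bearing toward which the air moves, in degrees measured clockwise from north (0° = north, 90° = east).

The pressure-gradient force points toward the northwest (bearing 315°).
Geostrophic balance: in the Southern Hemisphere the Coriolis force deflects motion to the left, so the geostrophic wind blows 90° to the left of the pressure-gradient force (low pressure on the right).
Rotating 315° by 90° counterclockwise gives 225° — the wind blows toward the southwest.

225°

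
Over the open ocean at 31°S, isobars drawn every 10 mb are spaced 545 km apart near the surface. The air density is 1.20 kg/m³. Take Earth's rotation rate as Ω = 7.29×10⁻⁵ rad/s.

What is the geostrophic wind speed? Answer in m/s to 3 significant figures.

20.4 m/s

Coriolis parameter at 31°S:
f = 2Ω sin φ = 2 × 7.29×10⁻⁵ × sin 31° = 7.51×10⁻⁵ s⁻¹
Pressure gradient: |∂P/∂n| = 1000 Pa / 545000 m = 1.83×10⁻³ Pa/m
Geostrophic balance (pressure-gradient force = Coriolis force):
V_g = (1/(fρ)) |∂P/∂n| = 1.83×10⁻³ / (7.51×10⁻⁵ × 1.20) = 20.4 m/s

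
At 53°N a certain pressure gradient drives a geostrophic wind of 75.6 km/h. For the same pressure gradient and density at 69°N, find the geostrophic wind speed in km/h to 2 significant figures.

65 km/h

With the same pressure gradient and density, V_g ∝ 1/f ∝ 1/sin φ.
V₂ = V₁ · sin φ₁ / sin φ₂ = 75.6 × sin 53° / sin 69°
V₂ = 75.6 × 0.7986/0.9336 = 65 km/h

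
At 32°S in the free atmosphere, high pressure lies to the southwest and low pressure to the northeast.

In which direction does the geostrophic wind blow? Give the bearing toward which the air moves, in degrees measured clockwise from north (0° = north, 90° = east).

315°

The pressure-gradient force points toward the northeast (bearing 045°).
Geostrophic balance: in the Southern Hemisphere the Coriolis force deflects motion to the left, so the geostrophic wind blows 90° to the left of the pressure-gradient force (low pressure on the right).
Rotating 045° by 90° counterclockwise gives 315° — the wind blows toward the northwest.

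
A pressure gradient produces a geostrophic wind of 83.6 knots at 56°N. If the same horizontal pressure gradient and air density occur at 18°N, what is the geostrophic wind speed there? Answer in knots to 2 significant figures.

220 knots

With the same pressure gradient and density, V_g ∝ 1/f ∝ 1/sin φ.
V₂ = V₁ · sin φ₁ / sin φ₂ = 83.6 × sin 56° / sin 18°
V₂ = 83.6 × 0.8290/0.3090 = 220 knots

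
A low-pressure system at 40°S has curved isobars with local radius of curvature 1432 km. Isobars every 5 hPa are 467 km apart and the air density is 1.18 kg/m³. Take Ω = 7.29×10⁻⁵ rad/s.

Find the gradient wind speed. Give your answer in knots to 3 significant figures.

Coriolis parameter at 40°S:
f = 2Ω sin φ = 2 × 7.29×10⁻⁵ × sin 40° = 9.37×10⁻⁵ s⁻¹
Pressure gradient: |∂P/∂n| = 500 Pa / 467000 m = 1.07×10⁻³ Pa/m
Geostrophic speed: V_g = |∂P/∂n|/(fρ) = 1.07×10⁻³/(9.37×10⁻⁵ × 1.18) = 9.68 m/s
Around a low, centrifugal force acts outward with Coriolis, so pressure-gradient force balances both:
(1/ρ)|∂P/∂n| = fV + V²/R  →  V² + fR·V − fR·V_g = 0
With fR = 9.37×10⁻⁵ × 1432×10³ m = 134 m/s:
V = [−fR + √((fR)² + 4 fR V_g)]/2 = [−134 + √(134² + 4×134×9.68)]/2 = 9.07 m/s
Subgeostrophic (V < V_g = 9.68 m/s), as expected around a low.
Converting: 9.07 m/s × 1.944 = 17.6 knots

17.6 knots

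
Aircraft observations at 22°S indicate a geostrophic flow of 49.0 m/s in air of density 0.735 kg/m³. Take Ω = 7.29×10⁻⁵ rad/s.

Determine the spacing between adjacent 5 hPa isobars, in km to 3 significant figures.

Coriolis parameter at 22°S:
f = 2Ω sin φ = 2 × 7.29×10⁻⁵ × sin 22° = 5.46×10⁻⁵ s⁻¹
Geostrophic balance rearranged: |∂P/∂n| = f ρ V_g
|∂P/∂n| = 5.46×10⁻⁵ × 0.735 × 49.0 = 1.97×10⁻³ Pa/m
Isobar spacing: Δn = ΔP/|∂P/∂n| = 500 Pa / 1.97×10⁻³ Pa/m = 254187 m ≈ 254 km

254 km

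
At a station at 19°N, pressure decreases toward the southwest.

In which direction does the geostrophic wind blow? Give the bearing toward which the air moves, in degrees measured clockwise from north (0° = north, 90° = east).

315°

The pressure-gradient force points toward the southwest (bearing 225°).
Geostrophic balance: in the Northern Hemisphere the Coriolis force deflects motion to the right, so the geostrophic wind blows 90° to the right of the pressure-gradient force (low pressure on the left).
Rotating 225° by 90° clockwise gives 315° — the wind blows toward the northwest.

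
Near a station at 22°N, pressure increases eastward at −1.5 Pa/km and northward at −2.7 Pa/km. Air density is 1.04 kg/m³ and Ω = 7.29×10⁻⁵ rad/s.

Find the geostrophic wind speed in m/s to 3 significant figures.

Coriolis parameter at 22°N:
f = 2Ω sin φ = 2 × 7.29×10⁻⁵ × sin 22° = 5.46×10⁻⁵ s⁻¹
Component geostrophic relations (x east, y north):
u_g = −(1/(fρ)) ∂P/∂y,  v_g = (1/(fρ)) ∂P/∂x
u_g = −(−2.7×10⁻³)/(5.46×10⁻⁵ × 1.04) = 47.5 m/s;  v_g = (−1.5×10⁻³)/(5.46×10⁻⁵ × 1.04) = −26.4 m/s
|V_g| = √(u_g² + v_g²) = 54.4 m/s

54.4 m/s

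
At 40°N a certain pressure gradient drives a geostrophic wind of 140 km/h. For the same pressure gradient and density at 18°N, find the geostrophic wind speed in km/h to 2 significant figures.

290 km/h

With the same pressure gradient and density, V_g ∝ 1/f ∝ 1/sin φ.
V₂ = V₁ · sin φ₁ / sin φ₂ = 140 × sin 40° / sin 18°
V₂ = 140 × 0.6428/0.3090 = 290 km/h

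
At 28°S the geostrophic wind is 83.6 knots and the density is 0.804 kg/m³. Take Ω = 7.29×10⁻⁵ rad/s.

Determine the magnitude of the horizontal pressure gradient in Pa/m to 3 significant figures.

2.37×10⁻³ Pa/m

Coriolis parameter at 28°S:
f = 2Ω sin φ = 2 × 7.29×10⁻⁵ × sin 28° = 6.84×10⁻⁵ s⁻¹
Wind speed in SI: 83.6 knots = 43.0 m/s
Geostrophic balance rearranged: |∂P/∂n| = f ρ V_g
|∂P/∂n| = 6.84×10⁻⁵ × 0.804 × 43.0 = 2.37×10⁻³ Pa/m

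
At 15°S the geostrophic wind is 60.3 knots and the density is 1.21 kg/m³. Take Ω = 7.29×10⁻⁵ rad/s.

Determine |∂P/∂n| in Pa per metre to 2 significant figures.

Coriolis parameter at 15°S:
f = 2Ω sin φ = 2 × 7.29×10⁻⁵ × sin 15° = 3.77×10⁻⁵ s⁻¹
Wind speed in SI: 60.3 knots = 31.0 m/s
Geostrophic balance rearranged: |∂P/∂n| = f ρ V_g
|∂P/∂n| = 3.77×10⁻⁵ × 1.21 × 31.0 = 1.42×10⁻³ Pa/m

1.4×10⁻³ Pa/m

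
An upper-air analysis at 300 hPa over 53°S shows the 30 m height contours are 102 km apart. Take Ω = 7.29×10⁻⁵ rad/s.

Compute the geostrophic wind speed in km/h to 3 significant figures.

Coriolis parameter at 53°S:
f = 2Ω sin φ = 2 × 7.29×10⁻⁵ × sin 53° = 1.16×10⁻⁴ s⁻¹
Height gradient: |∂Z/∂n| = 30 m / 102000 m = 2.94×10⁻⁴
On a pressure surface, geostrophic balance gives V_g = (g/f)|∂Z/∂n|:
V_g = 9.81 × 2.94×10⁻⁴ / 1.16×10⁻⁴ = 24.8 m/s
Converting: 24.8 m/s × 3.6 = 89.2 km/h

89.2 km/h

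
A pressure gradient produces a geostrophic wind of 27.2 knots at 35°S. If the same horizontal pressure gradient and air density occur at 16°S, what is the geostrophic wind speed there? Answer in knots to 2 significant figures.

With the same pressure gradient and density, V_g ∝ 1/f ∝ 1/sin φ.
V₂ = V₁ · sin φ₁ / sin φ₂ = 27.2 × sin 35° / sin 16°
V₂ = 27.2 × 0.5736/0.2756 = 57 knots

57 knots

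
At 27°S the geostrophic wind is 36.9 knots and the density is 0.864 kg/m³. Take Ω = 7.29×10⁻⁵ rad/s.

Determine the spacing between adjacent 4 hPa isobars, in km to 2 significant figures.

Coriolis parameter at 27°S:
f = 2Ω sin φ = 2 × 7.29×10⁻⁵ × sin 27° = 6.62×10⁻⁵ s⁻¹
Wind speed in SI: 36.9 knots = 19.0 m/s
Geostrophic balance rearranged: |∂P/∂n| = f ρ V_g
|∂P/∂n| = 6.62×10⁻⁵ × 0.864 × 19.0 = 1.09×10⁻³ Pa/m
Isobar spacing: Δn = ΔP/|∂P/∂n| = 400 Pa / 1.09×10⁻³ Pa/m = 368449 m ≈ 370 km

370 km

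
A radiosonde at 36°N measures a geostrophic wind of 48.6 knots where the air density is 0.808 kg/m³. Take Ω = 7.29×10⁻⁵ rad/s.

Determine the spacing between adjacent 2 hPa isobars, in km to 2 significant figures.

120 km

Coriolis parameter at 36°N:
f = 2Ω sin φ = 2 × 7.29×10⁻⁵ × sin 36° = 8.57×10⁻⁵ s⁻¹
Wind speed in SI: 48.6 knots = 25.0 m/s
Geostrophic balance rearranged: |∂P/∂n| = f ρ V_g
|∂P/∂n| = 8.57×10⁻⁵ × 0.808 × 25.0 = 1.73×10⁻³ Pa/m
Isobar spacing: Δn = ΔP/|∂P/∂n| = 200 Pa / 1.73×10⁻³ Pa/m = 115523 m ≈ 120 km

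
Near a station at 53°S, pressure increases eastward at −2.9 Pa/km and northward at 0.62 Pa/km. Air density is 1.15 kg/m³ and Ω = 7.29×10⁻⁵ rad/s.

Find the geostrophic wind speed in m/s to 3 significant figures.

22.1 m/s

Coriolis parameter at 53°S:
f = 2Ω sin φ = 2 × 7.29×10⁻⁵ × sin 53° = 1.16×10⁻⁴ s⁻¹
In the Southern Hemisphere f is negative: f = −1.16×10⁻⁴ s⁻¹.
Component geostrophic relations (x east, y north):
u_g = −(1/(fρ)) ∂P/∂y,  v_g = (1/(fρ)) ∂P/∂x
u_g = −(0.62×10⁻³)/(−1.16×10⁻⁴ × 1.15) = 4.63 m/s;  v_g = (−2.9×10⁻³)/(−1.16×10⁻⁴ × 1.15) = 21.7 m/s
|V_g| = √(u_g² + v_g²) = 22.1 m/s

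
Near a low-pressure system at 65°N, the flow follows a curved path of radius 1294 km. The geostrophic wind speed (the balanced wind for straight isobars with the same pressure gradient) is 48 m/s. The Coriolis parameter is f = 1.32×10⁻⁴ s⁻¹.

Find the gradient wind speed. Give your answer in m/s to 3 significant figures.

Around a low, centrifugal force acts outward with Coriolis, so pressure-gradient force balances both:
(1/ρ)|∂P/∂n| = fV + V²/R  →  V² + fR·V − fR·V_g = 0
With fR = 1.32×10⁻⁴ × 1294×10³ m = 171 m/s:
V = [−fR + √((fR)² + 4 fR V_g)]/2 = [−171 + √(171² + 4×171×48)]/2 = 39.1 m/s
Subgeostrophic (V < V_g = 48 m/s), as expected around a low.

39.1 m/s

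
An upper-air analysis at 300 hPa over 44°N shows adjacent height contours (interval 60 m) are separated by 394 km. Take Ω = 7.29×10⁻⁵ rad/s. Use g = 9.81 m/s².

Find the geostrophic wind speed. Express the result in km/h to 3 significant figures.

53.1 km/h

Coriolis parameter at 44°N:
f = 2Ω sin φ = 2 × 7.29×10⁻⁵ × sin 44° = 1.01×10⁻⁴ s⁻¹
Height gradient: |∂Z/∂n| = 60 m / 394000 m = 1.52×10⁻⁴
On a pressure surface, geostrophic balance gives V_g = (g/f)|∂Z/∂n|:
V_g = 9.81 × 1.52×10⁻⁴ / 1.01×10⁻⁴ = 14.8 m/s
Converting: 14.8 m/s × 3.6 = 53.1 km/h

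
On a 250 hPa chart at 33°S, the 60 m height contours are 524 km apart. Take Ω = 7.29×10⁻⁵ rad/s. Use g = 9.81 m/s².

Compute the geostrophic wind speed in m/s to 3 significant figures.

Coriolis parameter at 33°S:
f = 2Ω sin φ = 2 × 7.29×10⁻⁵ × sin 33° = 7.94×10⁻⁵ s⁻¹
Height gradient: |∂Z/∂n| = 60 m / 524000 m = 1.15×10⁻⁴
On a pressure surface, geostrophic balance gives V_g = (g/f)|∂Z/∂n|:
V_g = 9.81 × 1.15×10⁻⁴ / 7.94×10⁻⁵ = 14.1 m/s

14.1 m/s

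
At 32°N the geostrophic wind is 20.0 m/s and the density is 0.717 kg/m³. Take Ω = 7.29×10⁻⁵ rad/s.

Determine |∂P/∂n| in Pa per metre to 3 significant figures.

Coriolis parameter at 32°N:
f = 2Ω sin φ = 2 × 7.29×10⁻⁵ × sin 32° = 7.73×10⁻⁵ s⁻¹
Geostrophic balance rearranged: |∂P/∂n| = f ρ V_g
|∂P/∂n| = 7.73×10⁻⁵ × 0.717 × 20.0 = 1.11×10⁻³ Pa/m

1.11×10⁻³ Pa/m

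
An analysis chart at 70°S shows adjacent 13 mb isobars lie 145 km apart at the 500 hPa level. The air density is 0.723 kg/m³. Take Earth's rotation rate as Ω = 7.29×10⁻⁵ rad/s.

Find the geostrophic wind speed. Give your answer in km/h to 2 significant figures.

Coriolis parameter at 70°S:
f = 2Ω sin φ = 2 × 7.29×10⁻⁵ × sin 70° = 1.37×10⁻⁴ s⁻¹
Pressure gradient: |∂P/∂n| = 1300 Pa / 145000 m = 8.97×10⁻³ Pa/m
Geostrophic balance (pressure-gradient force = Coriolis force):
V_g = (1/(fρ)) |∂P/∂n| = 8.97×10⁻³ / (1.37×10⁻⁴ × 0.723) = 90.5 m/s
Converting: 90.5 m/s × 3.6 = 330 km/h

330 km/h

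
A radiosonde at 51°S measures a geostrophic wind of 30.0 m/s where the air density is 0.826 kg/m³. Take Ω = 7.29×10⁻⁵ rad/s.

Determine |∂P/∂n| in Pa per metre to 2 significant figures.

2.8×10⁻³ Pa/m

Coriolis parameter at 51°S:
f = 2Ω sin φ = 2 × 7.29×10⁻⁵ × sin 51° = 1.13×10⁻⁴ s⁻¹
Geostrophic balance rearranged: |∂P/∂n| = f ρ V_g
|∂P/∂n| = 1.13×10⁻⁴ × 0.826 × 30.0 = 2.81×10⁻³ Pa/m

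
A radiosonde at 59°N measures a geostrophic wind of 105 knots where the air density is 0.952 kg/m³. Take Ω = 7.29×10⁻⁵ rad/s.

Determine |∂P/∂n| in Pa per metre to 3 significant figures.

Coriolis parameter at 59°N:
f = 2Ω sin φ = 2 × 7.29×10⁻⁵ × sin 59° = 1.25×10⁻⁴ s⁻¹
Wind speed in SI: 105 knots = 54.0 m/s
Geostrophic balance rearranged: |∂P/∂n| = f ρ V_g
|∂P/∂n| = 1.25×10⁻⁴ × 0.952 × 54.0 = 6.43×10⁻³ Pa/m

6.43×10⁻³ Pa/m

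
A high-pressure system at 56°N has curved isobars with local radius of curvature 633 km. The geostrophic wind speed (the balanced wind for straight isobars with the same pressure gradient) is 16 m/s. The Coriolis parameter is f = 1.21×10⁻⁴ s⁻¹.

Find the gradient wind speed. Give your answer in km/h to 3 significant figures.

82.0 km/h

Around a high, pressure-gradient force acts outward with centrifugal, so Coriolis balances both:
fV = (1/ρ)|∂P/∂n| + V²/R  →  V² − fR·V + fR·V_g = 0
With fR = 1.21×10⁻⁴ × 633×10³ m = 76.6 m/s:
V = [fR − √((fR)² − 4 fR V_g)]/2 = [76.6 − √(76.6² − 4×76.6×16)]/2 = 22.8 m/s
Supergeostrophic (V > V_g = 16 m/s), as expected around a high.
Converting: 22.8 m/s × 3.6 = 82.0 km/h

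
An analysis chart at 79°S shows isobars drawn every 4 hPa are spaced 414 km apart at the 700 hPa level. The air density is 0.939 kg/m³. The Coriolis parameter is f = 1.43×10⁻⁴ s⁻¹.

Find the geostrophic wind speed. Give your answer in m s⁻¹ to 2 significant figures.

7.2 m s⁻¹

Pressure gradient: |∂P/∂n| = 400 Pa / 414000 m = 9.66×10⁻⁴ Pa/m
Geostrophic balance (pressure-gradient force = Coriolis force):
V_g = (1/(fρ)) |∂P/∂n| = 9.66×10⁻⁴ / (1.43×10⁻⁴ × 0.939) = 7.20 m/s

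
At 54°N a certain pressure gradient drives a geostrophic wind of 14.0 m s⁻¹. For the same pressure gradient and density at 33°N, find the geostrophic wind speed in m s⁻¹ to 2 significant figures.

With the same pressure gradient and density, V_g ∝ 1/f ∝ 1/sin φ.
V₂ = V₁ · sin φ₁ / sin φ₂ = 14.0 × sin 54° / sin 33°
V₂ = 14.0 × 0.8090/0.5446 = 21 m s⁻¹

21 m s⁻¹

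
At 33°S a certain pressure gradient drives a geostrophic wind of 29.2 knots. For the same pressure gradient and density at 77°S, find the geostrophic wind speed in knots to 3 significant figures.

16.3 knots

With the same pressure gradient and density, V_g ∝ 1/f ∝ 1/sin φ.
V₂ = V₁ · sin φ₁ / sin φ₂ = 29.2 × sin 33° / sin 77°
V₂ = 29.2 × 0.5446/0.9744 = 16.3 knots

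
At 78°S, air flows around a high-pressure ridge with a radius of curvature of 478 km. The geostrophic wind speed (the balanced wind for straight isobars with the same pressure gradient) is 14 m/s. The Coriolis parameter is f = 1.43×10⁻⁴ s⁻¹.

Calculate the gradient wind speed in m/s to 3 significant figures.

Around a high, pressure-gradient force acts outward with centrifugal, so Coriolis balances both:
fV = (1/ρ)|∂P/∂n| + V²/R  →  V² − fR·V + fR·V_g = 0
With fR = 1.43×10⁻⁴ × 478×10³ m = 68.4 m/s:
V = [fR − √((fR)² − 4 fR V_g)]/2 = [68.4 − √(68.4² − 4×68.4×14)]/2 = 19.6 m/s
Supergeostrophic (V > V_g = 14 m/s), as expected around a high.

19.6 m/s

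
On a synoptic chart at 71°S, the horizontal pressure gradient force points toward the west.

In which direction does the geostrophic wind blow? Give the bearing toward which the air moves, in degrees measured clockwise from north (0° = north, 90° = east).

The pressure-gradient force points toward the west (bearing 270°).
Geostrophic balance: in the Southern Hemisphere the Coriolis force deflects motion to the left, so the geostrophic wind blows 90° to the left of the pressure-gradient force (low pressure on the right).
Rotating 270° by 90° counterclockwise gives 180° — the wind blows toward the south.

180°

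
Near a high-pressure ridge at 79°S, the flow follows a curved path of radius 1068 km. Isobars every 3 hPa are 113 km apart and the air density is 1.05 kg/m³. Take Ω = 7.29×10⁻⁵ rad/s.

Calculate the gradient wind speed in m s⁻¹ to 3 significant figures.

20.4 m s⁻¹

Coriolis parameter at 79°S:
f = 2Ω sin φ = 2 × 7.29×10⁻⁵ × sin 79° = 1.43×10⁻⁴ s⁻¹
Pressure gradient: |∂P/∂n| = 300 Pa / 113000 m = 2.65×10⁻³ Pa/m
Geostrophic speed: V_g = |∂P/∂n|/(fρ) = 2.65×10⁻³/(1.43×10⁻⁴ × 1.05) = 17.7 m/s
Around a high, pressure-gradient force acts outward with centrifugal, so Coriolis balances both:
fV = (1/ρ)|∂P/∂n| + V²/R  →  V² − fR·V + fR·V_g = 0
With fR = 1.43×10⁻⁴ × 1068×10³ m = 153 m/s:
V = [fR − √((fR)² − 4 fR V_g)]/2 = [153 − √(153² − 4×153×17.7)]/2 = 20.4 m/s
Supergeostrophic (V > V_g = 17.7 m/s), as expected around a high.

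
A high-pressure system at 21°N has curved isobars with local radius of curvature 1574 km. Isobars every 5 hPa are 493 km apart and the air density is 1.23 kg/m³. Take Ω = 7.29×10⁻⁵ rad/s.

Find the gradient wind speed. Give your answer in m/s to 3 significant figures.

21.3 m/s

Coriolis parameter at 21°N:
f = 2Ω sin φ = 2 × 7.29×10⁻⁵ × sin 21° = 5.23×10⁻⁵ s⁻¹
Pressure gradient: |∂P/∂n| = 500 Pa / 493000 m = 1.01×10⁻³ Pa/m
Geostrophic speed: V_g = |∂P/∂n|/(fρ) = 1.01×10⁻³/(5.23×10⁻⁵ × 1.23) = 15.8 m/s
Around a high, pressure-gradient force acts outward with centrifugal, so Coriolis balances both:
fV = (1/ρ)|∂P/∂n| + V²/R  →  V² − fR·V + fR·V_g = 0
With fR = 5.23×10⁻⁵ × 1574×10³ m = 82.2 m/s:
V = [fR − √((fR)² − 4 fR V_g)]/2 = [82.2 − √(82.2² − 4×82.2×15.8)]/2 = 21.3 m/s
Supergeostrophic (V > V_g = 15.8 m/s), as expected around a high.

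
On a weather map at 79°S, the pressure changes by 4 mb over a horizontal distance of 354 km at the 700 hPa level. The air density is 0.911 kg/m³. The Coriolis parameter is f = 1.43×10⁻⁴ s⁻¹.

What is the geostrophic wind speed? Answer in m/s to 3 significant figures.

8.67 m/s

Pressure gradient: |∂P/∂n| = 400 Pa / 354000 m = 1.13×10⁻³ Pa/m
Geostrophic balance (pressure-gradient force = Coriolis force):
V_g = (1/(fρ)) |∂P/∂n| = 1.13×10⁻³ / (1.43×10⁻⁴ × 0.911) = 8.67 m/s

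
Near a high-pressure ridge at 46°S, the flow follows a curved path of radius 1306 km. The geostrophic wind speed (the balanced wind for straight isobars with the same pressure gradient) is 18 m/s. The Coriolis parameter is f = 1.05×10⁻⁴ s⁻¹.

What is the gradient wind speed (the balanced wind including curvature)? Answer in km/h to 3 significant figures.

76.7 km/h

Around a high, pressure-gradient force acts outward with centrifugal, so Coriolis balances both:
fV = (1/ρ)|∂P/∂n| + V²/R  →  V² − fR·V + fR·V_g = 0
With fR = 1.05×10⁻⁴ × 1306×10³ m = 137 m/s:
V = [fR − √((fR)² − 4 fR V_g)]/2 = [137 − √(137² − 4×137×18)]/2 = 21.3 m/s
Supergeostrophic (V > V_g = 18 m/s), as expected around a high.
Converting: 21.3 m/s × 3.6 = 76.7 km/h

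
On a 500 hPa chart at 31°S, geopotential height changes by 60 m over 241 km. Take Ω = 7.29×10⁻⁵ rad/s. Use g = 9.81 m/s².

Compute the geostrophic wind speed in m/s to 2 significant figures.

33 m/s

Coriolis parameter at 31°S:
f = 2Ω sin φ = 2 × 7.29×10⁻⁵ × sin 31° = 7.51×10⁻⁵ s⁻¹
Height gradient: |∂Z/∂n| = 60 m / 241000 m = 2.49×10⁻⁴
On a pressure surface, geostrophic balance gives V_g = (g/f)|∂Z/∂n|:
V_g = 9.81 × 2.49×10⁻⁴ / 7.51×10⁻⁵ = 32.5 m/s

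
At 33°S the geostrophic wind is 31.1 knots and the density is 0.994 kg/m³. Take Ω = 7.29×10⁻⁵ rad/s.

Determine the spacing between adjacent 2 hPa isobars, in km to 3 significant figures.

158 km

Coriolis parameter at 33°S:
f = 2Ω sin φ = 2 × 7.29×10⁻⁵ × sin 33° = 7.94×10⁻⁵ s⁻¹
Wind speed in SI: 31.1 knots = 16.0 m/s
Geostrophic balance rearranged: |∂P/∂n| = f ρ V_g
|∂P/∂n| = 7.94×10⁻⁵ × 0.994 × 16.0 = 1.26×10⁻³ Pa/m
Isobar spacing: Δn = ΔP/|∂P/∂n| = 200 Pa / 1.26×10⁻³ Pa/m = 158372 m ≈ 158 km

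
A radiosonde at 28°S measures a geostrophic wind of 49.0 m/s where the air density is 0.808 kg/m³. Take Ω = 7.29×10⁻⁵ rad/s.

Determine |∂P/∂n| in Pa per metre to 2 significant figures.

Coriolis parameter at 28°S:
f = 2Ω sin φ = 2 × 7.29×10⁻⁵ × sin 28° = 6.84×10⁻⁵ s⁻¹
Geostrophic balance rearranged: |∂P/∂n| = f ρ V_g
|∂P/∂n| = 6.84×10⁻⁵ × 0.808 × 49.0 = 2.71×10⁻³ Pa/m

2.7×10⁻³ Pa/m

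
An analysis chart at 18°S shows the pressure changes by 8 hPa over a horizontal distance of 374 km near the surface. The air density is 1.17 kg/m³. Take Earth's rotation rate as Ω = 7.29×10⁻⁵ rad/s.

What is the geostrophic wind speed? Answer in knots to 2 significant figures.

Coriolis parameter at 18°S:
f = 2Ω sin φ = 2 × 7.29×10⁻⁵ × sin 18° = 4.51×10⁻⁵ s⁻¹
Pressure gradient: |∂P/∂n| = 800 Pa / 374000 m = 2.14×10⁻³ Pa/m
Geostrophic balance (pressure-gradient force = Coriolis force):
V_g = (1/(fρ)) |∂P/∂n| = 2.14×10⁻³ / (4.51×10⁻⁵ × 1.17) = 40.6 m/s
Converting: 40.6 m/s × 1.944 = 79 knots

79 knots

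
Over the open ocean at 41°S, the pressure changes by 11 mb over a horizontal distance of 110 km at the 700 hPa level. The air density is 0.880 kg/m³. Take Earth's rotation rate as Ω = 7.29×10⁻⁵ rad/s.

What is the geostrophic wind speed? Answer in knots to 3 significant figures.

Coriolis parameter at 41°S:
f = 2Ω sin φ = 2 × 7.29×10⁻⁵ × sin 41° = 9.57×10⁻⁵ s⁻¹
Pressure gradient: |∂P/∂n| = 1100 Pa / 110000 m = 1.00×10⁻² Pa/m
Geostrophic balance (pressure-gradient force = Coriolis force):
V_g = (1/(fρ)) |∂P/∂n| = 1.00×10⁻² / (9.57×10⁻⁵ × 0.880) = 119 m/s
Converting: 119 m/s × 1.944 = 231 knots

231 knots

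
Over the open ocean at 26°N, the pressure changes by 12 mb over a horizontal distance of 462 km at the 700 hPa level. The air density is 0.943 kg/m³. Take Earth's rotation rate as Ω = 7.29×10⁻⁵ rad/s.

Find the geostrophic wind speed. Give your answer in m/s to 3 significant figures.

Coriolis parameter at 26°N:
f = 2Ω sin φ = 2 × 7.29×10⁻⁵ × sin 26° = 6.39×10⁻⁵ s⁻¹
Pressure gradient: |∂P/∂n| = 1200 Pa / 462000 m = 2.60×10⁻³ Pa/m
Geostrophic balance (pressure-gradient force = Coriolis force):
V_g = (1/(fρ)) |∂P/∂n| = 2.60×10⁻³ / (6.39×10⁻⁵ × 0.943) = 43.1 m/s

43.1 m/s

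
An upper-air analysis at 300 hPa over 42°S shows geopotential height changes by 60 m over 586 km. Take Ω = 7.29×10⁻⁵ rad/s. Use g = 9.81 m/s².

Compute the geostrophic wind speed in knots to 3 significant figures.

20.0 knots

Coriolis parameter at 42°S:
f = 2Ω sin φ = 2 × 7.29×10⁻⁵ × sin 42° = 9.76×10⁻⁵ s⁻¹
Height gradient: |∂Z/∂n| = 60 m / 586000 m = 1.02×10⁻⁴
On a pressure surface, geostrophic balance gives V_g = (g/f)|∂Z/∂n|:
V_g = 9.81 × 1.02×10⁻⁴ / 9.76×10⁻⁵ = 10.3 m/s
Converting: 10.3 m/s × 1.944 = 20.0 knots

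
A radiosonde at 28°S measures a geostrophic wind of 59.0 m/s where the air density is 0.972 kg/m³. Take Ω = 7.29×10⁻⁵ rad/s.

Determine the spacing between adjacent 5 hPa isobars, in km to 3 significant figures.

127 km

Coriolis parameter at 28°S:
f = 2Ω sin φ = 2 × 7.29×10⁻⁵ × sin 28° = 6.84×10⁻⁵ s⁻¹
Geostrophic balance rearranged: |∂P/∂n| = f ρ V_g
|∂P/∂n| = 6.84×10⁻⁵ × 0.972 × 59.0 = 3.93×10⁻³ Pa/m
Isobar spacing: Δn = ΔP/|∂P/∂n| = 500 Pa / 3.93×10⁻³ Pa/m = 127375 m ≈ 127 km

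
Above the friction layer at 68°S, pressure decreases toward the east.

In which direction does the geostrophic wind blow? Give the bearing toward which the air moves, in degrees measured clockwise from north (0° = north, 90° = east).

000°

The pressure-gradient force points toward the east (bearing 090°).
Geostrophic balance: in the Southern Hemisphere the Coriolis force deflects motion to the left, so the geostrophic wind blows 90° to the left of the pressure-gradient force (low pressure on the right).
Rotating 090° by 90° counterclockwise gives 000° — the wind blows toward the north.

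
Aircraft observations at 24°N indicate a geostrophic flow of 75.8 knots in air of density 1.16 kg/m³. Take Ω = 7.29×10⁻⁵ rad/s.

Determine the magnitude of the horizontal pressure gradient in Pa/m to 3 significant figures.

2.68×10⁻³ Pa/m

Coriolis parameter at 24°N:
f = 2Ω sin φ = 2 × 7.29×10⁻⁵ × sin 24° = 5.93×10⁻⁵ s⁻¹
Wind speed in SI: 75.8 knots = 39.0 m/s
Geostrophic balance rearranged: |∂P/∂n| = f ρ V_g
|∂P/∂n| = 5.93×10⁻⁵ × 1.16 × 39.0 = 2.68×10⁻³ Pa/m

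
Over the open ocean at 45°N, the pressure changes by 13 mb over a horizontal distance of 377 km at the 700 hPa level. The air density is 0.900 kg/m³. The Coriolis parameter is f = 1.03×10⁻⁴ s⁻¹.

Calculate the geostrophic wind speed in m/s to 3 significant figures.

37.2 m/s

Pressure gradient: |∂P/∂n| = 1300 Pa / 377000 m = 3.45×10⁻³ Pa/m
Geostrophic balance (pressure-gradient force = Coriolis force):
V_g = (1/(fρ)) |∂P/∂n| = 3.45×10⁻³ / (1.03×10⁻⁴ × 0.900) = 37.2 m/s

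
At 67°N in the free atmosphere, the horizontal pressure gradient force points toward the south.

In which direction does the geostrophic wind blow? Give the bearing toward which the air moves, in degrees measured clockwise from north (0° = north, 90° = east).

The pressure-gradient force points toward the south (bearing 180°).
Geostrophic balance: in the Northern Hemisphere the Coriolis force deflects motion to the right, so the geostrophic wind blows 90° to the right of the pressure-gradient force (low pressure on the left).
Rotating 180° by 90° clockwise gives 270° — the wind blows toward the west.

270°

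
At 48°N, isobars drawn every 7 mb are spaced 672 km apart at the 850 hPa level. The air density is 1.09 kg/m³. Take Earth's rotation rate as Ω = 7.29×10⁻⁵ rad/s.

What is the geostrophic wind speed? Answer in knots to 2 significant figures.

Coriolis parameter at 48°N:
f = 2Ω sin φ = 2 × 7.29×10⁻⁵ × sin 48° = 1.08×10⁻⁴ s⁻¹
Pressure gradient: |∂P/∂n| = 700 Pa / 672000 m = 1.04×10⁻³ Pa/m
Geostrophic balance (pressure-gradient force = Coriolis force):
V_g = (1/(fρ)) |∂P/∂n| = 1.04×10⁻³ / (1.08×10⁻⁴ × 1.09) = 8.82 m/s
Converting: 8.82 m/s × 1.944 = 17 knots

17 knots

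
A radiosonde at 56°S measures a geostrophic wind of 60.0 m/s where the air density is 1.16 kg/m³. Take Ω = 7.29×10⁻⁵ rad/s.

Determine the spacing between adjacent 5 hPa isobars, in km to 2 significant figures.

59 km

Coriolis parameter at 56°S:
f = 2Ω sin φ = 2 × 7.29×10⁻⁵ × sin 56° = 1.21×10⁻⁴ s⁻¹
Geostrophic balance rearranged: |∂P/∂n| = f ρ V_g
|∂P/∂n| = 1.21×10⁻⁴ × 1.16 × 60.0 = 8.41×10⁻³ Pa/m
Isobar spacing: Δn = ΔP/|∂P/∂n| = 500 Pa / 8.41×10⁻³ Pa/m = 59433 m ≈ 59 km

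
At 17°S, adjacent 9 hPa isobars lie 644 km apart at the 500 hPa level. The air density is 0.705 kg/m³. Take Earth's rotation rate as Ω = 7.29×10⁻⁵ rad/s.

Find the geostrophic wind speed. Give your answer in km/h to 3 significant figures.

Coriolis parameter at 17°S:
f = 2Ω sin φ = 2 × 7.29×10⁻⁵ × sin 17° = 4.26×10⁻⁵ s⁻¹
Pressure gradient: |∂P/∂n| = 900 Pa / 644000 m = 1.40×10⁻³ Pa/m
Geostrophic balance (pressure-gradient force = Coriolis force):
V_g = (1/(fρ)) |∂P/∂n| = 1.40×10⁻³ / (4.26×10⁻⁵ × 0.705) = 46.5 m/s
Converting: 46.5 m/s × 3.6 = 167 km/h

167 km/h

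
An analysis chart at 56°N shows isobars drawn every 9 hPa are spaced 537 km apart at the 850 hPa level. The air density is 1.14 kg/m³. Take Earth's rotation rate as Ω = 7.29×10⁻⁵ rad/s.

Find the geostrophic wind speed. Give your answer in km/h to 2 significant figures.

Coriolis parameter at 56°N:
f = 2Ω sin φ = 2 × 7.29×10⁻⁵ × sin 56° = 1.21×10⁻⁴ s⁻¹
Pressure gradient: |∂P/∂n| = 900 Pa / 537000 m = 1.68×10⁻³ Pa/m
Geostrophic balance (pressure-gradient force = Coriolis force):
V_g = (1/(fρ)) |∂P/∂n| = 1.68×10⁻³ / (1.21×10⁻⁴ × 1.14) = 12.2 m/s
Converting: 12.2 m/s × 3.6 = 44 km/h

44 km/h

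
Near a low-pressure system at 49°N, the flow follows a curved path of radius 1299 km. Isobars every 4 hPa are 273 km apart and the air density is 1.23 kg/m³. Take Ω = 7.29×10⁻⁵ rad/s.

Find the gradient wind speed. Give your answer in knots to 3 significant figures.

Coriolis parameter at 49°N:
f = 2Ω sin φ = 2 × 7.29×10⁻⁵ × sin 49° = 1.10×10⁻⁴ s⁻¹
Pressure gradient: |∂P/∂n| = 400 Pa / 273000 m = 1.47×10⁻³ Pa/m
Geostrophic speed: V_g = |∂P/∂n|/(fρ) = 1.47×10⁻³/(1.10×10⁻⁴ × 1.23) = 10.8 m/s
Around a low, centrifugal force acts outward with Coriolis, so pressure-gradient force balances both:
(1/ρ)|∂P/∂n| = fV + V²/R  →  V² + fR·V − fR·V_g = 0
With fR = 1.10×10⁻⁴ × 1299×10³ m = 143 m/s:
V = [−fR + √((fR)² + 4 fR V_g)]/2 = [−143 + √(143² + 4×143×10.8)]/2 = 10.1 m/s
Subgeostrophic (V < V_g = 10.8 m/s), as expected around a low.
Converting: 10.1 m/s × 1.944 = 19.7 knots

19.7 knots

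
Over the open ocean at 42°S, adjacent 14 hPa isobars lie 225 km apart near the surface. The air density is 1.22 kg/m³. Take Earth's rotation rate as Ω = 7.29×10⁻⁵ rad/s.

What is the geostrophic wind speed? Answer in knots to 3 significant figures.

102 knots

Coriolis parameter at 42°S:
f = 2Ω sin φ = 2 × 7.29×10⁻⁵ × sin 42° = 9.76×10⁻⁵ s⁻¹
Pressure gradient: |∂P/∂n| = 1400 Pa / 225000 m = 6.22×10⁻³ Pa/m
Geostrophic balance (pressure-gradient force = Coriolis force):
V_g = (1/(fρ)) |∂P/∂n| = 6.22×10⁻³ / (9.76×10⁻⁵ × 1.22) = 52.3 m/s
Converting: 52.3 m/s × 1.944 = 102 knots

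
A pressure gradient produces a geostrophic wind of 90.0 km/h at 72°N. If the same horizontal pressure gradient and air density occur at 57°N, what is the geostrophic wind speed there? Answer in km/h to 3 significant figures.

102 km/h

With the same pressure gradient and density, V_g ∝ 1/f ∝ 1/sin φ.
V₂ = V₁ · sin φ₁ / sin φ₂ = 90.0 × sin 72° / sin 57°
V₂ = 90.0 × 0.9511/0.8387 = 102 km/h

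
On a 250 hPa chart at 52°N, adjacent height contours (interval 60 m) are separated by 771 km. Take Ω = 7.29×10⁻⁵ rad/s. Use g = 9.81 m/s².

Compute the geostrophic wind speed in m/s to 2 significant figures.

6.6 m/s

Coriolis parameter at 52°N:
f = 2Ω sin φ = 2 × 7.29×10⁻⁵ × sin 52° = 1.15×10⁻⁴ s⁻¹
Height gradient: |∂Z/∂n| = 60 m / 771000 m = 7.78×10⁻⁵
On a pressure surface, geostrophic balance gives V_g = (g/f)|∂Z/∂n|:
V_g = 9.81 × 7.78×10⁻⁵ / 1.15×10⁻⁴ = 6.64 m/s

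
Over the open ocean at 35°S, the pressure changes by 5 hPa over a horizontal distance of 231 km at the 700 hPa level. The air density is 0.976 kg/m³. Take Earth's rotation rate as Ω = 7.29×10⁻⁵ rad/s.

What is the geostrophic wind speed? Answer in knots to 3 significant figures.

Coriolis parameter at 35°S:
f = 2Ω sin φ = 2 × 7.29×10⁻⁵ × sin 35° = 8.36×10⁻⁵ s⁻¹
Pressure gradient: |∂P/∂n| = 500 Pa / 231000 m = 2.16×10⁻³ Pa/m
Geostrophic balance (pressure-gradient force = Coriolis force):
V_g = (1/(fρ)) |∂P/∂n| = 2.16×10⁻³ / (8.36×10⁻⁵ × 0.976) = 26.5 m/s
Converting: 26.5 m/s × 1.944 = 51.5 knots

51.5 knots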